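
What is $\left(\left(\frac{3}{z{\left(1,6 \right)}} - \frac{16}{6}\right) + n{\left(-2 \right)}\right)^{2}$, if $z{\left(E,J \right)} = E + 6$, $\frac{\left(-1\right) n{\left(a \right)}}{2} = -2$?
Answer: $\frac{1369}{441} \approx 3.1043$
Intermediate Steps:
$n{\left(a \right)} = 4$ ($n{\left(a \right)} = \left(-2\right) \left(-2\right) = 4$)
$z{\left(E,J \right)} = 6 + E$
$\left(\left(\frac{3}{z{\left(1,6 \right)}} - \frac{16}{6}\right) + n{\left(-2 \right)}\right)^{2} = \left(\left(\frac{3}{6 + 1} - \frac{16}{6}\right) + 4\right)^{2} = \left(\left(\frac{3}{7} - \frac{8}{3}\right) + 4\right)^{2} = \left(- \frac{47}{21} + 4\right)^{2} = \left(\frac{37}{21}\right)^{2} = \frac{1369}{441}$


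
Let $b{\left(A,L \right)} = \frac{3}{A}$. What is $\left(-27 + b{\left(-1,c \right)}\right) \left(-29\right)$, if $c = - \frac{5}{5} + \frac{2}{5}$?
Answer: $870$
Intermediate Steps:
$c = - \frac{3}{5}$ ($c = \left(-5\right) \frac{1}{5} + 2 \cdot \frac{1}{5} = -1 + \frac{2}{5} = - \frac{3}{5} \approx -0.6$)
$\left(-27 + b{\left(-1,c \right)}\right) \left(-29\right) = \left(-27 + \frac{3}{-1}\right) \left(-29\right) = \left(-27 + 3 \left(-1\right)\right) \left(-29\right) = \left(-27 - 3\right) \left(-29\right) = \left(-30\right) \left(-29\right) = 870$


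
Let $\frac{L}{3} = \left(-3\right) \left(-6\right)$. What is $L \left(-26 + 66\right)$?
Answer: $2160$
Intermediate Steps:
$L = 54$ ($L = 3 \left(\left(-3\right) \left(-6\right)\right) = 3 \cdot 18 = 54$)
$L \left(-26 + 66\right) = 54 \left(-26 + 66\right) = 54 \cdot 40 = 2160$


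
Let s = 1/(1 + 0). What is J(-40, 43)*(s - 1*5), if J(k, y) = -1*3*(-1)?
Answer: -12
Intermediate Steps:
J(k, y) = 3 (J(k, y) = -3*(-1) = 3)
s = 1 (s = 1/1 = 1)
J(-40, 43)*(s - 1*5) = 3*(1 - 1*5) = 3*(1 - 5) = 3*(-4) = -12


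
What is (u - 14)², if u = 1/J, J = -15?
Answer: 44521/225 ≈ 197.87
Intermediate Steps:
u = -1/15 (u = 1/(-15) = -1/15 ≈ -0.066667)
(u - 14)² = (-1/15 - 14)² = (-211/15)² = 44521/225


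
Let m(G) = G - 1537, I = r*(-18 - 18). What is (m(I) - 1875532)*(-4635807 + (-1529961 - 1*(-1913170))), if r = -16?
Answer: 7979970378814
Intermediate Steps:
I = 576 (I = -16*(-18 - 18) = -16*(-36) = 576)
m(G) = -1537 + G
(m(I) - 1875532)*(-4635807 + (-1529961 - 1*(-1913170))) = ((-1537 + 576) - 1875532)*(-4635807 + (-1529961 - 1*(-1913170))) = (-961 - 1875532)*(-4635807 + (-1529961 + 1913170)) = -1876493*(-4635807 + 383209) = -1876493*(-4252598) = 7979970378814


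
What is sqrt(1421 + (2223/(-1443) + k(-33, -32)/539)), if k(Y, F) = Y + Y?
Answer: sqrt(95210546)/259 ≈ 37.674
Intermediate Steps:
k(Y, F) = 2*Y
sqrt(1421 + (2223/(-1443) + k(-33, -32)/539)) = sqrt(1421 + (2223/(-1443) + (2*(-33))/539)) = sqrt(1421 + (2223*(-1/1443) - 66*1/539)) = sqrt(1421 + (-57/37 - 6/49)) = sqrt(1421 - 3015/1813) = sqrt(2573258/1813) = sqrt(95210546)/259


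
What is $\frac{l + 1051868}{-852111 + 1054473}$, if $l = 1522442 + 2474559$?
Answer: $\frac{5048869}{202362} \approx 24.95$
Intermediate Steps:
$l = 3997001$
$\frac{l + 1051868}{-852111 + 1054473} = \frac{3997001 + 1051868}{-852111 + 1054473} = \frac{5048869}{202362}$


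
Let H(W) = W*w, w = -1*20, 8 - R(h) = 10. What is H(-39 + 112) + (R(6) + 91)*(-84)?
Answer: -8936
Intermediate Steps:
R(h) = -2 (R(h) = 8 - 1*10 = 8 - 10 = -2)
w = -20
H(W) = -20*W (H(W) = W*(-20) = -20*W)
H(-39 + 112) + (R(6) + 91)*(-84) = -20*(-39 + 112) + (-2 + 91)*(-84) = -20*73 + 89*(-84) = -1460 - 7476 = -8936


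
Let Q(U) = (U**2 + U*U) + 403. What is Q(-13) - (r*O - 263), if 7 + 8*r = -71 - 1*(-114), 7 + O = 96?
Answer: 1207/2 ≈ 603.50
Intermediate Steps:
O = 89 (O = -7 + 96 = 89)
r = 9/2 (r = -7/8 + (-71 - 1*(-114))/8 = -7/8 + (-71 + 114)/8 = -7/8 + (1/8)*43 = -7/8 + 43/8 = 9/2 ≈ 4.5000)
Q(U) = 403 + 2*U**2 (Q(U) = (U**2 + U**2) + 403 = 2*U**2 + 403 = 403 + 2*U**2)
Q(-13) - (r*O - 263) = (403 + 2*(-13)**2) - ((9/2)*89 - 263) = (403 + 2*169) - (801/2 - 263) = (403 + 338) - 1*275/2 = 741 - 275/2 = 1207/2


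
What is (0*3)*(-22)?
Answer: 0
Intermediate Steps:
(0*3)*(-22) = 0*(-22) = 0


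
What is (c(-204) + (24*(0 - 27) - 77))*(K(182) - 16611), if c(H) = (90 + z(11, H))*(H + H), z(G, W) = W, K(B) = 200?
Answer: -751410457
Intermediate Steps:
c(H) = 2*H*(90 + H) (c(H) = (90 + H)*(H + H) = (90 + H)*(2*H) = 2*H*(90 + H))
(c(-204) + (24*(0 - 27) - 77))*(K(182) - 16611) = (2*(-204)*(90 - 204) + (24*(0 - 27) - 77))*(200 - 16611) = (2*(-204)*(-114) + (24*(-27) - 77))*(-16411) = (46512 + (-648 - 77))*(-16411) = (46512 - 725)*(-16411) = 45787*(-16411) = -751410457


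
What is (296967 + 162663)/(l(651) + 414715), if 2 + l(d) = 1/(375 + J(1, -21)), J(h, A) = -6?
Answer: 84801735/76514549 ≈ 1.1083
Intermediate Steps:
l(d) = -737/369 (l(d) = -2 + 1/(375 - 6) = -2 + 1/369 = -737/369)
(296967 + 162663)/(l(651) + 414715) = (296967 + 162663)/(-737/369 + 414715) = 459630/(153029098/369) = 459630*(369/153029098) = 84801735/76514549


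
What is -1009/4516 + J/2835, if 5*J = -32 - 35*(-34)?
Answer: -3024349/21338100 ≈ -0.14173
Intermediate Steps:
J = 1158/5 (J = (-32 - 35*(-34))/5 = (-32 + 1190)/5 = (1/5)*1158 = 1158/5 ≈ 231.60)
-1009/4516 + J/2835 = -1009/4516 + (1158/5)/2835 = -1009*1/4516 + (1158/5)*(1/2835) = -1009/4516 + 386/4725 = -3024349/21338100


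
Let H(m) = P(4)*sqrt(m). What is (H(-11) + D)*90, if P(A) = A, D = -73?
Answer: -6570 + 360*I*sqrt(11) ≈ -6570.0 + 1194.0*I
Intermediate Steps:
H(m) = 4*sqrt(m)
(H(-11) + D)*90 = (4*sqrt(-11) - 73)*90 = (4*(I*sqrt(11)) - 73)*90 = (4*I*sqrt(11) - 73)*90 = (-73 + 4*I*sqrt(11))*90 = -6570 + 360*I*sqrt(11)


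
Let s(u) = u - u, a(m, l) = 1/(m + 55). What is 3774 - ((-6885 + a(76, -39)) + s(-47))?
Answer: 1396328/131 ≈ 10659.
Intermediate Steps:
a(m, l) = 1/(55 + m)
s(u) = 0
3774 - ((-6885 + a(76, -39)) + s(-47)) = 3774 - ((-6885 + 1/(55 + 76)) + 0) = 3774 - ((-6885 + 1/131) + 0) = 3774 - (-901934/131 + 0) = 3774 - 1*(-901934/131) = 3774 + 901934/131 = 1396328/131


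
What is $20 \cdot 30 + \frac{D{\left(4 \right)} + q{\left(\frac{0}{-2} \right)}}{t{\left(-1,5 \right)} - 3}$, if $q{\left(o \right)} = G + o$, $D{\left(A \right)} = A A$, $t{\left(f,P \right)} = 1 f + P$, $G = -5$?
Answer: $611$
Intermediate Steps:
$t{\left(f,P \right)} = P + f$ ($t{\left(f,P \right)} = f + P = P + f$)
$D{\left(A \right)} = A^{2}$
$q{\left(o \right)} = -5 + o$
$20 \cdot 30 + \frac{D{\left(4 \right)} + q{\left(\frac{0}{-2} \right)}}{t{\left(-1,5 \right)} - 3} = 20 \cdot 30 + \frac{4^{2} - \left(5 + \frac{0}{-2}\right)}{\left(5 - 1\right) - 3} = 600 + \frac{16 + \left(-5 + 0 \left(- \frac{1}{2}\right)\right)}{4 - 3} = 600 + \frac{16 + \left(-5 + 0\right)}{1} = 600 + \left(16 - 5\right) 1 = 600 + 11 \cdot 1 = 600 + 11 = 611$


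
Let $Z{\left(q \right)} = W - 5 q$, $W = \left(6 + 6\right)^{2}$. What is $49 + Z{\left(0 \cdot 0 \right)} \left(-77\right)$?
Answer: $-11039$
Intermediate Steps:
$W = 144$ ($W = 12^{2} = 144$)
$Z{\left(q \right)} = 144 - 5 q$
$49 + Z{\left(0 \cdot 0 \right)} \left(-77\right) = 49 + \left(144 - 5 \cdot 0 \cdot 0\right) \left(-77\right) = 49 + \left(144 - 0\right) \left(-77\right) = 49 + \left(144 + 0\right) \left(-77\right) = 49 + 144 \left(-77\right) = 49 - 11088 = -11039$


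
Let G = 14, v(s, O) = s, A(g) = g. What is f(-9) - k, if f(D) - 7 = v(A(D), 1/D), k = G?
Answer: -16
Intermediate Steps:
k = 14
f(D) = 7 + D
f(-9) - k = (7 - 9) - 1*14 = -2 - 14 = -16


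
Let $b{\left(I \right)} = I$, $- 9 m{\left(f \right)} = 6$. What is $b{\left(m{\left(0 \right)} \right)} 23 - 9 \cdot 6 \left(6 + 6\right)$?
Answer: $- \frac{1990}{3} \approx -663.33$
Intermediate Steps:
$m{\left(f \right)} = - \frac{2}{3}$ ($m{\left(f \right)} = \left(- \frac{1}{9}\right) 6 = - \frac{2}{3}$)
$b{\left(m{\left(0 \right)} \right)} 23 - 9 \cdot 6 \left(6 + 6\right) = \left(- \frac{2}{3}\right) 23 - 9 \cdot 6 \left(6 + 6\right) = - \frac{46}{3} - 9 \cdot 6 \cdot 12 = - \frac{46}{3} - 648 = - \frac{1990}{3}$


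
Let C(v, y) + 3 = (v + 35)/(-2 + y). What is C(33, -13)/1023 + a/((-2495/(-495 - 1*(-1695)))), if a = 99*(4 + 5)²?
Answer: -29532429587/7657155 ≈ -3856.8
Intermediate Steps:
a = 8019 (a = 99*9² = 99*81 = 8019)
C(v, y) = -3 + (35 + v)/(-2 + y) (C(v, y) = -3 + (v + 35)/(-2 + y) = -3 + (35 + v)/(-2 + y))
C(33, -13)/1023 + a/((-2495/(-495 - 1*(-1695)))) = ((41 + 33 - 3*(-13))/(-2 - 13))/1023 + 8019/((-2495/(-495 - 1*(-1695)))) = ((41 + 33 + 39)/(-15))*(1/1023) + 8019/((-2495/(-495 + 1695))) = -1/15*113*(1/1023) + 8019/((-2495/1200)) = -113/15*1/1023 + 8019/((-2495*1/1200)) = -113/15345 + 8019/(-499/240) = -113/15345 + 8019*(-240/499) = -113/15345 - 1924560/499 = -29532429587/7657155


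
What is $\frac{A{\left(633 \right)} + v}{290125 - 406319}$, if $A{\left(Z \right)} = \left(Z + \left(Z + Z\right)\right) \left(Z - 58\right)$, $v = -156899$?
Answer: $- \frac{467513}{58097} \approx -8.0471$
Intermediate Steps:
$A{\left(Z \right)} = 3 Z \left(-58 + Z\right)$ ($A{\left(Z \right)} = \left(Z + 2 Z\right) \left(-58 + Z\right) = 3 Z \left(-58 + Z\right)$)
$\frac{A{\left(633 \right)} + v}{290125 - 406319} = \frac{3 \cdot 633 \left(-58 + 633\right) - 156899}{290125 - 406319} = \frac{3 \cdot 633 \cdot 575 - 156899}{-116194} = \left(1091925 - 156899\right) \left(- \frac{1}{116194}\right) = 935026 \left(- \frac{1}{116194}\right) = - \frac{467513}{58097}$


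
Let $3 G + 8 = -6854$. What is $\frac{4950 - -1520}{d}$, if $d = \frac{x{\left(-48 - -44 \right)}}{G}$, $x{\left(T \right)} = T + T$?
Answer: $\frac{11099285}{6} \approx 1.8499 \cdot 10^{6}$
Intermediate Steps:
$G = - \frac{6862}{3}$ ($G = - \frac{8}{3} + \frac{1}{3} \left(-6854\right) = - \frac{8}{3} - \frac{6854}{3} = - \frac{6862}{3} \approx -2287.3$)
$x{\left(T \right)} = 2 T$
$d = \frac{12}{3431}$ ($d = \frac{2 \left(-48 - -44\right)}{- \frac{6862}{3}} = 2 \left(-48 + 44\right) \left(- \frac{3}{6862}\right) = 2 \left(-4\right) \left(- \frac{3}{6862}\right) = \left(-8\right) \left(- \frac{3}{6862}\right) = \frac{12}{3431} \approx 0.0034975$)
$\frac{4950 - -1520}{d} = \frac{4950 - -1520}{\frac{12}{3431}} = \left(4950 + 1520\right) \frac{3431}{12} = 6470 \cdot \frac{3431}{12} = \frac{11099285}{6}$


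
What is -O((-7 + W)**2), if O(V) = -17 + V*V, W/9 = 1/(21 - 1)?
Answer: -291779921/160000 ≈ -1823.6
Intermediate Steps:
W = 9/20 (W = 9/(21 - 1) = 9/20 ≈ 0.45000)
O(V) = -17 + V**2
-O((-7 + W)**2) = -(-17 + ((-7 + 9/20)**2)**2) = -(-17 + ((-131/20)**2)**2) = -(-17 + (17161/400)**2) = -(-17 + 294499921/160000) = -1*291779921/160000 = -291779921/160000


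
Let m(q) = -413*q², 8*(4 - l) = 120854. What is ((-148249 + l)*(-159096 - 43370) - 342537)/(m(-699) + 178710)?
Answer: -66145665757/403227006 ≈ -164.04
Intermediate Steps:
l = -60411/4 (l = 4 - ⅛*120854 = 4 - 60427/4 = -60411/4 ≈ -15103.)
((-148249 + l)*(-159096 - 43370) - 342537)/(m(-699) + 178710) = ((-148249 - 60411/4)*(-159096 - 43370) - 342537)/(-413*(-699)² + 178710) = (-653407/4*(-202466) - 342537)/(-413*488601 + 178710) = (66146350831/2 - 342537)/(-201792213 + 178710) = (66145665757/2)/(-201613503) = (66145665757/2)*(-1/201613503) = -66145665757/403227006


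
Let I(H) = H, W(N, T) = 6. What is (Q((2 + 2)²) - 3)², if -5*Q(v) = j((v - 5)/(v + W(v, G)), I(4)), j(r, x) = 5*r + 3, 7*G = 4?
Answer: 1681/100 ≈ 16.810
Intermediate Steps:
G = 4/7 (G = (⅐)*4 = 4/7 ≈ 0.57143)
j(r, x) = 3 + 5*r
Q(v) = -⅗ - (-5 + v)/(6 + v) (Q(v) = -(3 + 5*((v - 5)/(v + 6)))/5 = -(3 + 5*((-5 + v)/(6 + v)))/5 = -(3 + 5*(-5 + v)/(6 + v))/5 = -⅗ - (-5 + v)/(6 + v))
(Q((2 + 2)²) - 3)² = ((7 - 8*(2 + 2)²)/(5*(6 + (2 + 2)²)) - 3)² = ((7 - 8*4²)/(5*(6 + 4²)) - 3)² = ((7 - 8*16)/(5*(6 + 16)) - 3)² = ((⅕)*(7 - 128)/22 - 3)² = ((⅕)*(1/22)*(-121) - 3)² = (-11/10 - 3)² = (-41/10)² = 1681/100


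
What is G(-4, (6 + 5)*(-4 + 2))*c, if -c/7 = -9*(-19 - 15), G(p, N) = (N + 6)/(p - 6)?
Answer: -17136/5 ≈ -3427.2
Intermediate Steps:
G(p, N) = (6 + N)/(-6 + p)
c = -2142 (c = -(-63)*(-19 - 15) = -(-63)*(-34) = -7*306 = -2142)
G(-4, (6 + 5)*(-4 + 2))*c = ((6 + (6 + 5)*(-4 + 2))/(-6 - 4))*(-2142) = ((6 + 11*(-2))/(-10))*(-2142) = -(6 - 22)/10*(-2142) = -⅒*(-16)*(-2142) = (8/5)*(-2142) = -17136/5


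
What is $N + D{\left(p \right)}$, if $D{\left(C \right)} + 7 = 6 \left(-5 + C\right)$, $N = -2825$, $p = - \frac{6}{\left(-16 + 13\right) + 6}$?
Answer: $-2874$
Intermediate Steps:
$p = -2$ ($p = - \frac{6}{-3 + 6} = - \frac{6}{3} = \left(-6\right) \frac{1}{3} = -2$)
$D{\left(C \right)} = -37 + 6 C$ ($D{\left(C \right)} = -7 + 6 \left(-5 + C\right) = -7 + \left(-30 + 6 C\right) = -37 + 6 C$)
$N + D{\left(p \right)} = -2825 + \left(-37 + 6 \left(-2\right)\right) = -2825 - 49 = -2874$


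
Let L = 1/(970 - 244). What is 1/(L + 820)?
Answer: 726/595321 ≈ 0.0012195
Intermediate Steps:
L = 1/726 ≈ 0.0013774
1/(L + 820) = 1/(1/726 + 820) = 1/(595321/726) = 726/595321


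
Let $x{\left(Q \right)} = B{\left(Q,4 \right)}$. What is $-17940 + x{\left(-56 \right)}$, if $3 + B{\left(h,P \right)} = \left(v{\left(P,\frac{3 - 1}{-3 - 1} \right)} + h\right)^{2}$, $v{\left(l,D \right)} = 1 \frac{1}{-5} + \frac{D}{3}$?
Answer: $- \frac{13289219}{900} \approx -14766.0$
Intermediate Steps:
$v{\left(l,D \right)} = - \frac{1}{5} + \frac{D}{3}$ ($v{\left(l,D \right)} = 1 \left(- \frac{1}{5}\right) + D \frac{1}{3} = - \frac{1}{5} + \frac{D}{3}$)
$B{\left(h,P \right)} = -3 + \left(- \frac{11}{30} + h\right)^{2}$ ($B{\left(h,P \right)} = -3 + \left(\left(- \frac{1}{5} + \frac{\left(3 - 1\right) \frac{1}{-3 - 1}}{3}\right) + h\right)^{2} = -3 + \left(\left(- \frac{1}{5} + \frac{2 \frac{1}{-4}}{3}\right) + h\right)^{2} = -3 + \left(\left(- \frac{1}{5} + \frac{2 \left(- \frac{1}{4}\right)}{3}\right) + h\right)^{2} = -3 + \left(\left(- \frac{1}{5} + \frac{1}{3} \left(- \frac{1}{2}\right)\right) + h\right)^{2} = -3 + \left(\left(- \frac{1}{5} - \frac{1}{6}\right) + h\right)^{2} = -3 + \left(- \frac{11}{30} + h\right)^{2}$)
$x{\left(Q \right)} = -3 + \frac{\left(-11 + 30 Q\right)^{2}}{900}$
$-17940 + x{\left(-56 \right)} = -17940 - \left(3 - \frac{\left(-11 + 30 \left(-56\right)\right)^{2}}{900}\right) = -17940 - \left(3 - \frac{\left(-11 - 1680\right)^{2}}{900}\right) = -17940 - \left(3 - \frac{\left(-1691\right)^{2}}{900}\right) = -17940 + \left(-3 + \frac{1}{900} \cdot 2859481\right) = -17940 + \left(-3 + \frac{2859481}{900}\right) = -17940 + \frac{2856781}{900} = - \frac{13289219}{900}$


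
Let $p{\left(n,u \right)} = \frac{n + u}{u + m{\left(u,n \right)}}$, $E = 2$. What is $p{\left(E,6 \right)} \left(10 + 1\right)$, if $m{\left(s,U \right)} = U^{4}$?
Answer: $4$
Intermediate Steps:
$p{\left(n,u \right)} = \frac{n + u}{u + n^{4}}$
$p{\left(E,6 \right)} \left(10 + 1\right) = \frac{2 + 6}{6 + 2^{4}} \left(10 + 1\right) = \frac{1}{6 + 16} \cdot 8 \cdot 11 = \frac{1}{22} \cdot 8 \cdot 11 = \frac{4}{11} \cdot 11 = 4$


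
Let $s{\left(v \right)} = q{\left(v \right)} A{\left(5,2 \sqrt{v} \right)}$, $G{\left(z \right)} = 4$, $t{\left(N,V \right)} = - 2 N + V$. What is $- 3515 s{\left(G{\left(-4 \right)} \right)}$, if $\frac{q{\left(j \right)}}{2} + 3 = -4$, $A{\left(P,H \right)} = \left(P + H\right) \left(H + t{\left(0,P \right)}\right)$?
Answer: $3986010$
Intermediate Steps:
$t{\left(N,V \right)} = V - 2 N$
$A{\left(P,H \right)} = \left(H + P\right)^{2}$ ($A{\left(P,H \right)} = \left(P + H\right) \left(H + \left(P - 0\right)\right) = \left(H + P\right) \left(H + \left(P + 0\right)\right) = \left(H + P\right) \left(H + P\right) = \left(H + P\right)^{2}$)
$q{\left(j \right)} = -14$ ($q{\left(j \right)} = -6 + 2 \left(-4\right) = -6 - 8 = -14$)
$s{\left(v \right)} = -350 - 280 \sqrt{v} - 56 v$ ($s{\left(v \right)} = - 14 \left(\left(2 \sqrt{v}\right)^{2} + 5^{2} + 2 \cdot 2 \sqrt{v} 5\right) = - 14 \left(4 v + 25 + 20 \sqrt{v}\right) = - 14 \left(25 + 4 v + 20 \sqrt{v}\right) = -350 - 280 \sqrt{v} - 56 v$)
$- 3515 s{\left(G{\left(-4 \right)} \right)} = - 3515 \left(-350 - 280 \sqrt{4} - 224\right) = - 3515 \left(-350 - 560 - 224\right) = \left(-3515\right) \left(-1134\right) = 3986010$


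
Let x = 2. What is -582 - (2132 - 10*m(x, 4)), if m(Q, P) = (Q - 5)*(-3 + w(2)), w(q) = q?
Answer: -2684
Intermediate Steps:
m(Q, P) = 5 - Q (m(Q, P) = (Q - 5)*(-3 + 2) = (-5 + Q)*(-1) = 5 - Q)
-582 - (2132 - 10*m(x, 4)) = -582 - (2132 - 10*(5 - 1*2)) = -582 - (2132 - 10*(5 - 2)) = -582 - (2132 - 10*3) = -582 - (2132 - 30) = -582 - 1*2102 = -582 - 2102 = -2684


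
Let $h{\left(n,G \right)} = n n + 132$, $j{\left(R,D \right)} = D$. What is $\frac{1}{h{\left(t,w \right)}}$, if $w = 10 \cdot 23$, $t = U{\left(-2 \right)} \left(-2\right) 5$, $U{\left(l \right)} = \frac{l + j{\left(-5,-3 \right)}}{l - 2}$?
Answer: $\frac{4}{1153} \approx 0.0034692$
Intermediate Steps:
$U{\left(l \right)} = \frac{-3 + l}{-2 + l}$ ($U{\left(l \right)} = \frac{l - 3}{l - 2} = \frac{-3 + l}{-2 + l}$)
$t = - \frac{25}{2}$ ($t = \frac{-3 - 2}{-2 - 2} \left(-2\right) 5 = \frac{1}{-4} \left(-5\right) \left(-2\right) 5 = \left(- \frac{1}{4}\right) \left(-5\right) \left(-2\right) 5 = \frac{5}{4} \left(-2\right) 5 = \left(- \frac{5}{2}\right) 5 = - \frac{25}{2} \approx -12.5$)
$w = 230$
$h{\left(n,G \right)} = 132 + n^{2}$ ($h{\left(n,G \right)} = n^{2} + 132 = 132 + n^{2}$)
$\frac{1}{h{\left(t,w \right)}} = \frac{1}{132 + \left(- \frac{25}{2}\right)^{2}} = \frac{1}{132 + \frac{625}{4}} = \frac{1}{\frac{1153}{4}} = \frac{4}{1153}$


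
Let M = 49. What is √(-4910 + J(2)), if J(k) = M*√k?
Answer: √(-4910 + 49*√2) ≈ 69.575*I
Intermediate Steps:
J(k) = 49*√k
√(-4910 + J(2)) = √(-4910 + 49*√2)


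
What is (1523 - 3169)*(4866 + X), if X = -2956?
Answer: -3143860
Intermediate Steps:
(1523 - 3169)*(4866 + X) = (1523 - 3169)*(4866 - 2956) = -1646*1910 = -3143860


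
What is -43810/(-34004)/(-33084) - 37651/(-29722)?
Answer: 10588908429479/8359225830648 ≈ 1.2667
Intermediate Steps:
-43810/(-34004)/(-33084) - 37651/(-29722) = -43810*(-1/34004)*(-1/33084) - 37651*(-1/29722) = (21905/17002)*(-1/33084) + 37651/29722 = -21905/562494168 + 37651/29722 = 10588908429479/8359225830648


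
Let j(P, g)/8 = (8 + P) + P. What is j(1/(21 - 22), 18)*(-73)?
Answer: -3504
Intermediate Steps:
j(P, g) = 64 + 16*P (j(P, g) = 8*((8 + P) + P) = 8*(8 + 2*P) = 64 + 16*P)
j(1/(21 - 22), 18)*(-73) = (64 + 16/(21 - 22))*(-73) = (64 + 16/(-1))*(-73) = (64 + 16*(-1))*(-73) = (64 - 16)*(-73) = 48*(-73) = -3504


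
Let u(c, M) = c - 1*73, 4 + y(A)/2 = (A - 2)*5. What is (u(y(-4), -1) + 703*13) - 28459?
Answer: -19461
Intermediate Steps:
y(A) = -28 + 10*A (y(A) = -8 + 2*((A - 2)*5) = -8 + 2*((-2 + A)*5) = -8 + 2*(-10 + 5*A) = -8 + (-20 + 10*A) = -28 + 10*A)
u(c, M) = -73 + c (u(c, M) = c - 73 = -73 + c)
(u(y(-4), -1) + 703*13) - 28459 = ((-73 + (-28 + 10*(-4))) + 703*13) - 28459 = ((-73 + (-28 - 40)) + 9139) - 28459 = ((-73 - 68) + 9139) - 28459 = (-141 + 9139) - 28459 = 8998 - 28459 = -19461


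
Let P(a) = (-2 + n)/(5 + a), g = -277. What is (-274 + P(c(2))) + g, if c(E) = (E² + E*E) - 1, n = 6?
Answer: -1652/3 ≈ -550.67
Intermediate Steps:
c(E) = -1 + 2*E² (c(E) = (E² + E²) - 1 = 2*E² - 1 = -1 + 2*E²)
P(a) = 4/(5 + a) (P(a) = (-2 + 6)/(5 + a) = 4/(5 + a))
(-274 + P(c(2))) + g = (-274 + 4/(5 + (-1 + 2*2²))) - 277 = (-274 + 4/(5 + (-1 + 2*4))) - 277 = (-274 + 4/(5 + (-1 + 8))) - 277 = (-274 + 4/(5 + 7)) - 277 = (-274 + 4/12) - 277 = (-274 + 4*(1/12)) - 277 = (-274 + ⅓) - 277 = -821/3 - 277 = -1652/3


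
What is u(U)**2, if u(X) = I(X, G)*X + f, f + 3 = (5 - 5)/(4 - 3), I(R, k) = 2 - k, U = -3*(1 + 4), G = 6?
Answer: 3249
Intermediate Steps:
U = -15 (U = -3*5 = -15)
f = -3 (f = -3 + (5 - 5)/(4 - 3) = -3 + 0/1 = -3 + 0*1 = -3 + 0 = -3)
u(X) = -3 - 4*X (u(X) = (2 - 1*6)*X - 3 = (2 - 6)*X - 3 = -4*X - 3 = -3 - 4*X)
u(U)**2 = (-3 - 4*(-15))**2 = (-3 + 60)**2 = 57**2 = 3249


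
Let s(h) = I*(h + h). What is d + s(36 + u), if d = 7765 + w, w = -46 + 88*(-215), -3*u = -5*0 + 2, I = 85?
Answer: -15583/3 ≈ -5194.3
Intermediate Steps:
u = -⅔ (u = -(-5*0 + 2)/3 = -(0 + 2)/3 = -⅓*2 = -⅔ ≈ -0.66667)
w = -18966 (w = -46 - 18920 = -18966)
s(h) = 170*h (s(h) = 85*(h + h) = 85*(2*h) = 170*h)
d = -11201 (d = 7765 - 18966 = -11201)
d + s(36 + u) = -11201 + 170*(36 - ⅔) = -11201 + 170*(106/3) = -11201 + 18020/3 = -15583/3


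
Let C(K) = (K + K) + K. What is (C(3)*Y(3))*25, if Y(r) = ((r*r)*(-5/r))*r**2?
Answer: -30375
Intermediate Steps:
C(K) = 3*K (C(K) = 2*K + K = 3*K)
Y(r) = -5*r**3 (Y(r) = (r**2*(-5/r))*r**2 = (-5*r)*r**2 = -5*r**3)
(C(3)*Y(3))*25 = ((3*3)*(-5*3**3))*25 = (9*(-5*27))*25 = (9*(-135))*25 = -1215*25 = -30375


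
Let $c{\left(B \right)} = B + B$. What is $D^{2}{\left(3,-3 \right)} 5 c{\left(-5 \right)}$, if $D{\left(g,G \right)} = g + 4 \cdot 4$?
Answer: $-18050$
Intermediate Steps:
$D{\left(g,G \right)} = 16 + g$ ($D{\left(g,G \right)} = g + 16 = 16 + g$)
$c{\left(B \right)} = 2 B$
$D^{2}{\left(3,-3 \right)} 5 c{\left(-5 \right)} = \left(16 + 3\right)^{2} \cdot 5 \cdot 2 \left(-5\right) = 19^{2} \cdot 5 \left(-10\right) = 361 \left(-50\right) = -18050$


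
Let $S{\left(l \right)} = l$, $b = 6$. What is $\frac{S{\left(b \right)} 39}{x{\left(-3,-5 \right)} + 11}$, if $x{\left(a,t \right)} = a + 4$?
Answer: $\frac{39}{2} \approx 19.5$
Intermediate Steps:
$x{\left(a,t \right)} = 4 + a$
$\frac{S{\left(b \right)} 39}{x{\left(-3,-5 \right)} + 11} = \frac{6 \cdot 39}{\left(4 - 3\right) + 11} = \frac{234}{1 + 11} = \frac{234}{12} = 234 \cdot \frac{1}{12} = \frac{39}{2}$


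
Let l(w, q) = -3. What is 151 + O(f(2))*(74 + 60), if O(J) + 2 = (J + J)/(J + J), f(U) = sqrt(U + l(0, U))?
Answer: 17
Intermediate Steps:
f(U) = sqrt(-3 + U) (f(U) = sqrt(U - 3) = sqrt(-3 + U))
O(J) = -1 (O(J) = -2 + (J + J)/(J + J) = -2 + (2*J)/((2*J)) = -2 + (2*J)*(1/(2*J)) = -2 + 1 = -1)
151 + O(f(2))*(74 + 60) = 151 - (74 + 60) = 151 - 1*134 = 151 - 134 = 17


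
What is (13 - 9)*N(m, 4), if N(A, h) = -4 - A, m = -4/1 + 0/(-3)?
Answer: 0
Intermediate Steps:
m = -4 (m = -4*1 + 0*(-1/3) = -4 + 0 = -4)
(13 - 9)*N(m, 4) = (13 - 9)*(-4 - 1*(-4)) = 4*(-4 + 4) = 4*0 = 0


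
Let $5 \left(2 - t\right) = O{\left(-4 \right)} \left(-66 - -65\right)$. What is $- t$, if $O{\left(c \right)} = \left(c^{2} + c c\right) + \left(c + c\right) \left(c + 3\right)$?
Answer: $-10$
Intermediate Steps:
$O{\left(c \right)} = 2 c^{2} + 2 c \left(3 + c\right)$ ($O{\left(c \right)} = \left(c^{2} + c^{2}\right) + 2 c \left(3 + c\right) = 2 c^{2} + 2 c \left(3 + c\right)$)
$t = 10$ ($t = 2 - \frac{2 \left(-4\right) \left(3 + 2 \left(-4\right)\right) \left(-66 - -65\right)}{5} = 2 - \frac{2 \left(-4\right) \left(3 - 8\right) \left(-66 + 65\right)}{5} = 2 - \frac{2 \left(-4\right) \left(-5\right) \left(-1\right)}{5} = 2 - \frac{40 \left(-1\right)}{5} = 2 - -8 = 2 + 8 = 10$)
$- t = \left(-1\right) 10 = -10$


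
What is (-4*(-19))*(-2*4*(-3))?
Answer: 1824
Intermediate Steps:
(-4*(-19))*(-2*4*(-3)) = 76*(-8*(-3)) = 76*24 = 1824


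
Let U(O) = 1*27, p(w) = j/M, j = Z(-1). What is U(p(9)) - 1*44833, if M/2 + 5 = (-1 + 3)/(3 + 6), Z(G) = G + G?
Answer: -44806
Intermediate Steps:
Z(G) = 2*G
M = -86/9 (M = -10 + 2*((-1 + 3)/(3 + 6)) = -10 + 2*(2/9) = -10 + 4/9 = -86/9 ≈ -9.5556)
j = -2 (j = 2*(-1) = -2)
p(w) = 9/43 (p(w) = -2/(-86/9) = -2*(-9/86) = 9/43)
U(O) = 27
U(p(9)) - 1*44833 = 27 - 1*44833 = 27 - 44833 = -44806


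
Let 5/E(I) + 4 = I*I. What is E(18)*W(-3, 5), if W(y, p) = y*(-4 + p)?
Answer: -3/64 ≈ -0.046875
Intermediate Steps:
E(I) = 5/(-4 + I²) (E(I) = 5/(-4 + I*I) = 5/(-4 + I²))
E(18)*W(-3, 5) = (5/(-4 + 18²))*(-3*(-4 + 5)) = (5/(-4 + 324))*(-3*1) = (5/320)*(-3) = (5*(1/320))*(-3) = (1/64)*(-3) = -3/64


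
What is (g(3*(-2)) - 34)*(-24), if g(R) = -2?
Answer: 864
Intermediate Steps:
(g(3*(-2)) - 34)*(-24) = (-2 - 34)*(-24) = -36*(-24) = 864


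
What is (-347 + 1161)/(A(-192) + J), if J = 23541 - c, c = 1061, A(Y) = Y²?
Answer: 407/29672 ≈ 0.013717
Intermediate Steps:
J = 22480 (J = 23541 - 1*1061 = 23541 - 1061 = 22480)
(-347 + 1161)/(A(-192) + J) = (-347 + 1161)/((-192)² + 22480) = 814/(36864 + 22480) = 814/59344 = 814*(1/59344) = 407/29672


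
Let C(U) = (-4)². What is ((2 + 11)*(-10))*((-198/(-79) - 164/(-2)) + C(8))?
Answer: -1032200/79 ≈ -13066.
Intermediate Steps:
C(U) = 16
((2 + 11)*(-10))*((-198/(-79) - 164/(-2)) + C(8)) = ((2 + 11)*(-10))*((-198/(-79) - 164/(-2)) + 16) = (13*(-10))*((-198*(-1/79) - 164*(-½)) + 16) = -130*((198/79 + 82) + 16) = -130*(6676/79 + 16) = -130*7940/79 = -1032200/79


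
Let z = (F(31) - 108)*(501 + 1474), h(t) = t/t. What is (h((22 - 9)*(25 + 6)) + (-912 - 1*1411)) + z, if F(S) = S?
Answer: -154397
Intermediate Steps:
h(t) = 1
z = -152075 (z = (31 - 108)*(501 + 1474) = -77*1975 = -152075)
(h((22 - 9)*(25 + 6)) + (-912 - 1*1411)) + z = (1 + (-912 - 1*1411)) - 152075 = (1 + (-912 - 1411)) - 152075 = (1 - 2323) - 152075 = -2322 - 152075 = -154397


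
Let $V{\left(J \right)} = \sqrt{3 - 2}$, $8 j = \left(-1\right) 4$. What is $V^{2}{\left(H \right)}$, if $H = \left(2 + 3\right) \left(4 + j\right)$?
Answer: $1$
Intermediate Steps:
$j = - \frac{1}{2}$ ($j = \frac{\left(-1\right) 4}{8} = \frac{1}{8} \left(-4\right) = - \frac{1}{2} \approx -0.5$)
$H = \frac{35}{2}$ ($H = \left(2 + 3\right) \left(4 - \frac{1}{2}\right) = 5 \cdot \frac{7}{2} = \frac{35}{2} \approx 17.5$)
$V{\left(J \right)} = 1$ ($V{\left(J \right)} = \sqrt{3 - 2} = \sqrt{1} = 1$)
$V^{2}{\left(H \right)} = 1^{2} = 1$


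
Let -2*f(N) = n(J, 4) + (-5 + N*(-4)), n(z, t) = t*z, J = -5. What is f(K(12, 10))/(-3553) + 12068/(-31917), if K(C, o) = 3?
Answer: -86936137/226802202 ≈ -0.38331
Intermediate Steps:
f(N) = 25/2 + 2*N (f(N) = -(4*(-5) + (-5 + N*(-4)))/2 = -(-20 + (-5 - 4*N))/2 = -(-25 - 4*N)/2 = 25/2 + 2*N)
f(K(12, 10))/(-3553) + 12068/(-31917) = (25/2 + 2*3)/(-3553) + 12068/(-31917) = (25/2 + 6)*(-1/3553) + 12068*(-1/31917) = (37/2)*(-1/3553) - 12068/31917 = -37/7106 - 12068/31917 = -86936137/226802202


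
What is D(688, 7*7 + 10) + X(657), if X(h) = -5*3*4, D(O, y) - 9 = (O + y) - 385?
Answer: 311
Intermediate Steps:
D(O, y) = -376 + O + y (D(O, y) = 9 + ((O + y) - 385) = 9 + (-385 + O + y) = -376 + O + y)
X(h) = -60 (X(h) = -15*4 = -60)
D(688, 7*7 + 10) + X(657) = (-376 + 688 + (7*7 + 10)) - 60 = (-376 + 688 + (49 + 10)) - 60 = (-376 + 688 + 59) - 60 = 371 - 60 = 311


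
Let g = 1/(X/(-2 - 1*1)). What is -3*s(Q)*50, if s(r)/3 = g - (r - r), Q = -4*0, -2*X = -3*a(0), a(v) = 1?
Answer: 900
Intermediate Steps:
X = 3/2 (X = -(-3)/2 = -1/2*(-3) = 3/2 ≈ 1.5000)
g = -2 (g = 1/(3/(2*(-2 - 1*1))) = 1/(3/(2*(-2 - 1))) = 1/((3/2)/(-3)) = 1/((3/2)*(-1/3)) = 1/(-1/2) = -2)
Q = 0
s(r) = -6 (s(r) = 3*(-2 - (r - r)) = 3*(-2 - 1*0) = 3*(-2 + 0) = 3*(-2) = -6)
-3*s(Q)*50 = -3*(-6)*50 = 18*50 = 900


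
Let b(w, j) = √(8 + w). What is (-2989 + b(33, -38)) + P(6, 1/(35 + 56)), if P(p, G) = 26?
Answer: -2963 + √41 ≈ -2956.6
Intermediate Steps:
(-2989 + b(33, -38)) + P(6, 1/(35 + 56)) = (-2989 + √(8 + 33)) + 26 = (-2989 + √41) + 26 = -2963 + √41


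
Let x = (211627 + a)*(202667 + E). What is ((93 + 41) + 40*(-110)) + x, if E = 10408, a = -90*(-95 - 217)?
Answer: 51075564759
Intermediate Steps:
a = 28080 (a = -90*(-312) = 28080)
x = 51075569025 (x = (211627 + 28080)*(202667 + 10408) = 239707*213075 = 51075569025)
((93 + 41) + 40*(-110)) + x = ((93 + 41) + 40*(-110)) + 51075569025 = (134 - 4400) + 51075569025 = -4266 + 51075569025 = 51075564759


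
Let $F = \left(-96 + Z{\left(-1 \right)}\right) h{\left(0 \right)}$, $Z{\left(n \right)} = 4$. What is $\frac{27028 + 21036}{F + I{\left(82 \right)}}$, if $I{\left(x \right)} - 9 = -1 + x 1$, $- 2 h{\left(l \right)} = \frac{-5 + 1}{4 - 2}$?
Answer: $-24032$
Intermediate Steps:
$h{\left(l \right)} = 1$ ($h{\left(l \right)} = - \frac{\left(-5 + 1\right) \frac{1}{4 - 2}}{2} = - \frac{\left(-4\right) \frac{1}{2}}{2} = \left(- \frac{1}{2}\right) \left(-2\right) = 1$)
$I{\left(x \right)} = 8 + x$ ($I{\left(x \right)} = 9 + \left(-1 + x 1\right) = 9 + \left(-1 + x\right) = 8 + x$)
$F = -92$ ($F = \left(-96 + 4\right) 1 = \left(-92\right) 1 = -92$)
$\frac{27028 + 21036}{F + I{\left(82 \right)}} = \frac{27028 + 21036}{-92 + \left(8 + 82\right)} = \frac{48064}{-92 + 90} = \frac{48064}{-2} = 48064 \left(- \frac{1}{2}\right) = -24032$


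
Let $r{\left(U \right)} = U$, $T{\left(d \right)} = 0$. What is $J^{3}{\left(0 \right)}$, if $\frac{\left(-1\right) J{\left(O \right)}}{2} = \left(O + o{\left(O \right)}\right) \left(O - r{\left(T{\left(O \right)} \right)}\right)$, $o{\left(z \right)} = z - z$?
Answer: $0$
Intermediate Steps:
$o{\left(z \right)} = 0$
$J{\left(O \right)} = - 2 O^{2}$ ($J{\left(O \right)} = - 2 \left(O + 0\right) \left(O - 0\right) = - 2 O \left(O + 0\right) = - 2 O O = - 2 O^{2}$)
$J^{3}{\left(0 \right)} = \left(- 2 \cdot 0^{2}\right)^{3} = \left(\left(-2\right) 0\right)^{3} = 0^{3} = 0$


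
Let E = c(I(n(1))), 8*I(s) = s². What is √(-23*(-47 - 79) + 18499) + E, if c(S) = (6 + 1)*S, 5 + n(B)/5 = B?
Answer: 350 + √21397 ≈ 496.28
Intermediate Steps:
n(B) = -25 + 5*B
I(s) = s²/8
c(S) = 7*S
E = 350 (E = 7*((-25 + 5*1)²/8) = 7*((-25 + 5)²/8) = 7*((⅛)*(-20)²) = 7*((⅛)*400) = 7*50 = 350)
√(-23*(-47 - 79) + 18499) + E = √(-23*(-47 - 79) + 18499) + 350 = √(-23*(-126) + 18499) + 350 = √(2898 + 18499) + 350 = √21397 + 350 = 350 + √21397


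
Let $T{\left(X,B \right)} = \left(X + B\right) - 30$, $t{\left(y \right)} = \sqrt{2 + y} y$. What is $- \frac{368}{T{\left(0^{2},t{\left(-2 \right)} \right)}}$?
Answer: $\frac{184}{15} \approx 12.267$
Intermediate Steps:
$t{\left(y \right)} = y \sqrt{2 + y}$
$T{\left(X,B \right)} = -30 + B + X$ ($T{\left(X,B \right)} = \left(B + X\right) - 30 = -30 + B + X$)
$- \frac{368}{T{\left(0^{2},t{\left(-2 \right)} \right)}} = - \frac{368}{-30 - 2 \sqrt{2 - 2} + 0^{2}} = - \frac{368}{-30 - 2 \sqrt{0} + 0} = - \frac{368}{-30 - 0 + 0} = - \frac{368}{-30 + 0 + 0} = - \frac{368}{-30} = \left(-368\right) \left(- \frac{1}{30}\right) = \frac{184}{15}$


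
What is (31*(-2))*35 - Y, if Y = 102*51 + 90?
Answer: -7462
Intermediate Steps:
Y = 5292 (Y = 5202 + 90 = 5292)
(31*(-2))*35 - Y = (31*(-2))*35 - 1*5292 = -62*35 - 5292 = -2170 - 5292 = -7462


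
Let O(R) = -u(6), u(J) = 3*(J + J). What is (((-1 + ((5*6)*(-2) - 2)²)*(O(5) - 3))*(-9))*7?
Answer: 9442251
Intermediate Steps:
u(J) = 6*J (u(J) = 3*(2*J) = 6*J)
O(R) = -36 (O(R) = -6*6 = -1*36 = -36)
(((-1 + ((5*6)*(-2) - 2)²)*(O(5) - 3))*(-9))*7 = (((-1 + ((5*6)*(-2) - 2)²)*(-36 - 3))*(-9))*7 = (((-1 + (30*(-2) - 2)²)*(-39))*(-9))*7 = (((-1 + (-60 - 2)²)*(-39))*(-9))*7 = (((-1 + (-62)²)*(-39))*(-9))*7 = (((-1 + 3844)*(-39))*(-9))*7 = ((3843*(-39))*(-9))*7 = -149877*(-9)*7 = 1348893*7 = 9442251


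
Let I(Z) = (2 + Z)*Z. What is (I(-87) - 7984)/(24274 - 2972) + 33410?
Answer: 711699231/21302 ≈ 33410.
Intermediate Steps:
I(Z) = Z*(2 + Z)
(I(-87) - 7984)/(24274 - 2972) + 33410 = (-87*(2 - 87) - 7984)/(24274 - 2972) + 33410 = (-87*(-85) - 7984)/21302 + 33410 = (7395 - 7984)*(1/21302) + 33410 = -589*1/21302 + 33410 = -589/21302 + 33410 = 711699231/21302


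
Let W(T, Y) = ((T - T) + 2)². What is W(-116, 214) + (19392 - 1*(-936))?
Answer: 20332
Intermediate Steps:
W(T, Y) = 4 (W(T, Y) = (0 + 2)² = 2² = 4)
W(-116, 214) + (19392 - 1*(-936)) = 4 + (19392 - 1*(-936)) = 4 + (19392 + 936) = 4 + 20328 = 20332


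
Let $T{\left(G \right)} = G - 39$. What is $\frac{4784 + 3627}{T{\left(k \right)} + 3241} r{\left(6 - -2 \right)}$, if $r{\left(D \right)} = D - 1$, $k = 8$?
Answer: $\frac{58877}{3210} \approx 18.342$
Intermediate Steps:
$T{\left(G \right)} = -39 + G$
$r{\left(D \right)} = -1 + D$ ($r{\left(D \right)} = D - 1 = -1 + D$)
$\frac{4784 + 3627}{T{\left(k \right)} + 3241} r{\left(6 - -2 \right)} = \frac{4784 + 3627}{\left(-39 + 8\right) + 3241} \left(-1 + \left(6 - -2\right)\right) = \frac{8411}{-31 + 3241} \left(-1 + \left(6 + 2\right)\right) = \frac{8411}{3210} \left(-1 + 8\right) = 8411 \cdot \frac{1}{3210} \cdot 7 = \frac{8411}{3210} \cdot 7 = \frac{58877}{3210}$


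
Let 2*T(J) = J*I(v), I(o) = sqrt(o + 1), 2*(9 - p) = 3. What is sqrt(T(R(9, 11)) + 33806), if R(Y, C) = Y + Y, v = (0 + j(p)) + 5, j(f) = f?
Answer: sqrt(135224 + 54*sqrt(6))/2 ≈ 183.95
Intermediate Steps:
p = 15/2 (p = 9 - 1/2*3 = 9 - 3/2 = 15/2 ≈ 7.5000)
v = 25/2 (v = (0 + 15/2) + 5 = 15/2 + 5 = 25/2 ≈ 12.500)
R(Y, C) = 2*Y
I(o) = sqrt(1 + o)
T(J) = 3*J*sqrt(6)/4 (T(J) = (J*sqrt(1 + 25/2))/2 = (J*sqrt(27/2))/2 = (J*(3*sqrt(6)/2))/2 = (3*J*sqrt(6)/2)/2 = 3*J*sqrt(6)/4)
sqrt(T(R(9, 11)) + 33806) = sqrt(3*(2*9)*sqrt(6)/4 + 33806) = sqrt((3/4)*18*sqrt(6) + 33806) = sqrt(27*sqrt(6)/2 + 33806) = sqrt(33806 + 27*sqrt(6)/2)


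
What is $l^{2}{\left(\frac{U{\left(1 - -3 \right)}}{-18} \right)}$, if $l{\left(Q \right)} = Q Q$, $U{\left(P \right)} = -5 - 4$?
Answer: $\frac{1}{16} \approx 0.0625$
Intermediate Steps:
$U{\left(P \right)} = -9$ ($U{\left(P \right)} = -5 - 4 = -9$)
$l{\left(Q \right)} = Q^{2}$
$l^{2}{\left(\frac{U{\left(1 - -3 \right)}}{-18} \right)} = \left(\left(- \frac{9}{-18}\right)^{2}\right)^{2} = \left(\left(\left(-9\right) \left(- \frac{1}{18}\right)\right)^{2}\right)^{2} = \left(\left(\frac{1}{2}\right)^{2}\right)^{2} = \left(\frac{1}{4}\right)^{2} = \frac{1}{16}$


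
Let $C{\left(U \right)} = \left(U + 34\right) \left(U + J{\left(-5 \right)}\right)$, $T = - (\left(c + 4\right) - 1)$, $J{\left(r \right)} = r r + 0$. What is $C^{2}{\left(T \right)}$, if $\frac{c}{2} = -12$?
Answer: $6400900$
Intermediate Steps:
$c = -24$ ($c = 2 \left(-12\right) = -24$)
$J{\left(r \right)} = r^{2}$ ($J{\left(r \right)} = r^{2} + 0 = r^{2}$)
$T = 21$ ($T = - (\left(-24 + 4\right) - 1) = - (-20 - 1) = \left(-1\right) \left(-21\right) = 21$)
$C{\left(U \right)} = \left(25 + U\right) \left(34 + U\right)$ ($C{\left(U \right)} = \left(U + 34\right) \left(U + \left(-5\right)^{2}\right) = \left(34 + U\right) \left(U + 25\right) = \left(34 + U\right) \left(25 + U\right) = \left(25 + U\right) \left(34 + U\right)$)
$C^{2}{\left(T \right)} = \left(850 + 21^{2} + 59 \cdot 21\right)^{2} = \left(850 + 441 + 1239\right)^{2} = 2530^{2} = 6400900$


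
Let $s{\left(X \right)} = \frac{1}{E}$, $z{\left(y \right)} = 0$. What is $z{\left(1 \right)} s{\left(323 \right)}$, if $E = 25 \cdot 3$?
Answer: $0$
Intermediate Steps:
$E = 75$
$s{\left(X \right)} = \frac{1}{75}$
$z{\left(1 \right)} s{\left(323 \right)} = 0 \cdot \frac{1}{75} = 0$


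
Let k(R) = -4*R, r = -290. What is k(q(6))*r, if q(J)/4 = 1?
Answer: 4640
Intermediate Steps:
q(J) = 4 (q(J) = 4*1 = 4)
k(q(6))*r = -4*4*(-290) = -16*(-290) = 4640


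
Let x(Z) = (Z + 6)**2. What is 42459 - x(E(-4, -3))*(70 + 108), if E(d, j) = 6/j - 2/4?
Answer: 80557/2 ≈ 40279.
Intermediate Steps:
E(d, j) = -1/2 + 6/j (E(d, j) = 6/j - 2*1/4 = 6/j - 1/2 = -1/2 + 6/j)
x(Z) = (6 + Z)**2
42459 - x(E(-4, -3))*(70 + 108) = 42459 - (6 + (1/2)*(12 - 1*(-3))/(-3))**2*(70 + 108) = 42459 - (6 + (1/2)*(-1/3)*(12 + 3))**2*178 = 42459 - (6 + (1/2)*(-1/3)*15)**2*178 = 42459 - (6 - 5/2)**2*178 = 42459 - (7/2)**2*178 = 42459 - 49*178/4 = 42459 - 1*4361/2 = 42459 - 4361/2 = 80557/2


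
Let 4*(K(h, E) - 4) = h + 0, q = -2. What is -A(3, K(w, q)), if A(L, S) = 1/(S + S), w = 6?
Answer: -1/11 ≈ -0.090909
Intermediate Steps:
K(h, E) = 4 + h/4 (K(h, E) = 4 + (h + 0)/4 = 4 + h/4)
A(L, S) = 1/(2*S)
-A(3, K(w, q)) = -1/(2*(4 + (1/4)*6)) = -1/(2*(4 + 3/2)) = -1/(2*11/2) = -2/(2*11) = -1*1/11 = -1/11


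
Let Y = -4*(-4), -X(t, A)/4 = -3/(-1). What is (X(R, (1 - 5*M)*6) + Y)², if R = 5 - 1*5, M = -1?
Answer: 16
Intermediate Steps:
R = 0 (R = 5 - 5 = 0)
X(t, A) = -12 (X(t, A) = -(-12)/(-1) = -(-12)*(-1) = -4*3 = -12)
Y = 16
(X(R, (1 - 5*M)*6) + Y)² = (-12 + 16)² = 4² = 16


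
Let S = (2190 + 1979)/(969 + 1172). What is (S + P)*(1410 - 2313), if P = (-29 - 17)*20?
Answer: 1774892553/2141 ≈ 8.2900e+5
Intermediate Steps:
P = -920 (P = -46*20 = -920)
S = 4169/2141 ≈ 1.9472
(S + P)*(1410 - 2313) = (4169/2141 - 920)*(1410 - 2313) = -1965551/2141*(-903) = 1774892553/2141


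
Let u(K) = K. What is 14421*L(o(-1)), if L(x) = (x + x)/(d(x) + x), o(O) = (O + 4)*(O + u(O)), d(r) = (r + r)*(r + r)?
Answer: -1254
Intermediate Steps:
d(r) = 4*r² (d(r) = (2*r)*(2*r) = 4*r²)
o(O) = 2*O*(4 + O) (o(O) = (O + 4)*(O + O) = (4 + O)*(2*O) = 2*O*(4 + O))
L(x) = 2*x/(x + 4*x²) (L(x) = (x + x)/(4*x² + x) = (2*x)/(x + 4*x²) = 2*x/(x + 4*x²))
14421*L(o(-1)) = 14421*(2/(1 + 4*(2*(-1)*(4 - 1)))) = 14421*(2/(1 + 4*(2*(-1)*3))) = 14421*(2/(1 + 4*(-6))) = 14421*(2/(1 - 24)) = 14421*(2/(-23)) = 14421*(2*(-1/23)) = 14421*(-2/23) = -1254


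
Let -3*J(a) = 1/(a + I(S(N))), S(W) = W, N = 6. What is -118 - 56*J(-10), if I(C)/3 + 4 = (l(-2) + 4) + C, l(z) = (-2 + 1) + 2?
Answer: -3838/33 ≈ -116.30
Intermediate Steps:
l(z) = 1 (l(z) = -1 + 2 = 1)
I(C) = 3 + 3*C (I(C) = -12 + 3*((1 + 4) + C) = -12 + 3*(5 + C) = -12 + (15 + 3*C) = 3 + 3*C)
J(a) = -1/(3*(21 + a)) (J(a) = -1/(3*(a + (3 + 3*6))) = -1/(3*(a + (3 + 18))) = -1/(3*(a + 21)) = -1/(3*(21 + a)))
-118 - 56*J(-10) = -118 - (-56)/(63 + 3*(-10)) = -118 - (-56)/(63 - 30) = -118 - (-56)/33 = -118 - 56*(-1/33) = -118 + 56/33 = -3838/33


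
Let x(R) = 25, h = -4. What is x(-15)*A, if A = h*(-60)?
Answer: 6000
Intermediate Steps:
A = 240 (A = -4*(-60) = 240)
x(-15)*A = 25*240 = 6000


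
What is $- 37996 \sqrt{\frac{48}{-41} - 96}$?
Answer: $- \frac{151984 i \sqrt{10209}}{41} \approx - 3.7455 \cdot 10^{5} i$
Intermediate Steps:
$- 37996 \sqrt{\frac{48}{-41} - 96} = - 37996 \sqrt{48 \left(- \frac{1}{41}\right) - 96} = - 37996 \sqrt{- \frac{48}{41} - 96} = - 37996 \sqrt{- \frac{3984}{41}} = - 37996 \frac{4 i \sqrt{10209}}{41} = - \frac{151984 i \sqrt{10209}}{41}$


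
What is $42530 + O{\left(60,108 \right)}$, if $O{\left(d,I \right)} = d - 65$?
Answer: $42525$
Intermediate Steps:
$O{\left(d,I \right)} = -65 + d$ ($O{\left(d,I \right)} = d - 65 = -65 + d$)
$42530 + O{\left(60,108 \right)} = 42530 + \left(-65 + 60\right) = 42530 - 5 = 42525$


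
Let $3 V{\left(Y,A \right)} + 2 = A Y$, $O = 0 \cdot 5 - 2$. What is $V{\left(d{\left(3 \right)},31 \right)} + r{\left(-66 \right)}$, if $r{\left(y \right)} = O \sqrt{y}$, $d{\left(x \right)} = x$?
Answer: $\frac{91}{3} - 2 i \sqrt{66} \approx 30.333 - 16.248 i$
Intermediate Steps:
$O = -2$ ($O = 0 - 2 = -2$)
$r{\left(y \right)} = - 2 \sqrt{y}$
$V{\left(Y,A \right)} = - \frac{2}{3} + \frac{A Y}{3}$
$V{\left(d{\left(3 \right)},31 \right)} + r{\left(-66 \right)} = \left(- \frac{2}{3} + \frac{1}{3} \cdot 31 \cdot 3\right) - 2 \sqrt{-66} = \left(- \frac{2}{3} + 31\right) - 2 i \sqrt{66} = \frac{91}{3} - 2 i \sqrt{66}$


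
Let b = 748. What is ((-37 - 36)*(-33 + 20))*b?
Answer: 709852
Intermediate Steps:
((-37 - 36)*(-33 + 20))*b = ((-37 - 36)*(-33 + 20))*748 = -73*(-13)*748 = 949*748 = 709852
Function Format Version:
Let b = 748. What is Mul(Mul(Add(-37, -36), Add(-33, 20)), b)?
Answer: 709852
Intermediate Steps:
Mul(Mul(Add(-37, -36), Add(-33, 20)), b) = Mul(Mul(Add(-37, -36), Add(-33, 20)), 748) = Mul(Mul(-73, -13), 748) = Mul(949, 748) = 709852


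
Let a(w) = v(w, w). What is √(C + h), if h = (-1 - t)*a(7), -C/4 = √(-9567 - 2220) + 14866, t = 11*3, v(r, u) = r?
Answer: √(-59702 - 4*I*√11787) ≈ 0.8887 - 244.34*I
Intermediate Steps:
t = 33
a(w) = w
C = -59464 - 4*I*√11787 (C = -4*(√(-9567 - 2220) + 14866) = -4*(√(-11787) + 14866) = -4*(I*√11787 + 14866) = -4*(14866 + I*√11787) = -59464 - 4*I*√11787 ≈ -59464.0 - 434.27*I)
h = -238 (h = (-1 - 1*33)*7 = (-1 - 33)*7 = -34*7 = -238)
√(C + h) = √((-59464 - 4*I*√11787) - 238) = √(-59702 - 4*I*√11787)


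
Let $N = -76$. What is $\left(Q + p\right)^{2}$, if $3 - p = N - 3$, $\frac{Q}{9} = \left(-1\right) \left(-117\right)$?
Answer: $1288225$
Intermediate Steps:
$Q = 1053$ ($Q = 9 \left(\left(-1\right) \left(-117\right)\right) = 9 \cdot 117 = 1053$)
$p = 82$ ($p = 3 - \left(-76 - 3\right) = 3 - -79 = 3 + 79 = 82$)
$\left(Q + p\right)^{2} = \left(1053 + 82\right)^{2} = 1135^{2} = 1288225$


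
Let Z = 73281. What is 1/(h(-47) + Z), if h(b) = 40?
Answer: 1/73321 ≈ 1.3639e-5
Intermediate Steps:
1/(h(-47) + Z) = 1/(40 + 73281) = 1/73321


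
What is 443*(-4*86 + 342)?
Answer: -886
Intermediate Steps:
443*(-4*86 + 342) = 443*(-344 + 342) = 443*(-2) = -886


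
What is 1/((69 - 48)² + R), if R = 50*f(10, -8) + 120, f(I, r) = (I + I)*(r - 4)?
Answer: -1/11439 ≈ -8.7420e-5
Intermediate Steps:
f(I, r) = 2*I*(-4 + r) (f(I, r) = (2*I)*(-4 + r) = 2*I*(-4 + r))
R = -11880 (R = 50*(2*10*(-4 - 8)) + 120 = 50*(2*10*(-12)) + 120 = 50*(-240) + 120 = -12000 + 120 = -11880)
1/((69 - 48)² + R) = 1/((69 - 48)² - 11880) = 1/(21² - 11880) = 1/(441 - 11880) = 1/(-11439) = -1/11439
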